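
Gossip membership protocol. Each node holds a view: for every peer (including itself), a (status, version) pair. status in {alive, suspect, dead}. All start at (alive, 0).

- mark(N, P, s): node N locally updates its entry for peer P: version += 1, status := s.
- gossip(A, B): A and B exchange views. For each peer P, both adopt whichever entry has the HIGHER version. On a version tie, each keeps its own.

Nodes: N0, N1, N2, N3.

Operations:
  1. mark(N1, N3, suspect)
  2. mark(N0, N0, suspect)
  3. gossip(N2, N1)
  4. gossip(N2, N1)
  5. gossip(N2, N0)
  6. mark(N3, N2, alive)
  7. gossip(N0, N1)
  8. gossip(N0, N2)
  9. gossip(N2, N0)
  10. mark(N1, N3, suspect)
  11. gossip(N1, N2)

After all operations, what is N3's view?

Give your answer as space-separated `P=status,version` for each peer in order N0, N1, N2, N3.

Answer: N0=alive,0 N1=alive,0 N2=alive,1 N3=alive,0

Derivation:
Op 1: N1 marks N3=suspect -> (suspect,v1)
Op 2: N0 marks N0=suspect -> (suspect,v1)
Op 3: gossip N2<->N1 -> N2.N0=(alive,v0) N2.N1=(alive,v0) N2.N2=(alive,v0) N2.N3=(suspect,v1) | N1.N0=(alive,v0) N1.N1=(alive,v0) N1.N2=(alive,v0) N1.N3=(suspect,v1)
Op 4: gossip N2<->N1 -> N2.N0=(alive,v0) N2.N1=(alive,v0) N2.N2=(alive,v0) N2.N3=(suspect,v1) | N1.N0=(alive,v0) N1.N1=(alive,v0) N1.N2=(alive,v0) N1.N3=(suspect,v1)
Op 5: gossip N2<->N0 -> N2.N0=(suspect,v1) N2.N1=(alive,v0) N2.N2=(alive,v0) N2.N3=(suspect,v1) | N0.N0=(suspect,v1) N0.N1=(alive,v0) N0.N2=(alive,v0) N0.N3=(suspect,v1)
Op 6: N3 marks N2=alive -> (alive,v1)
Op 7: gossip N0<->N1 -> N0.N0=(suspect,v1) N0.N1=(alive,v0) N0.N2=(alive,v0) N0.N3=(suspect,v1) | N1.N0=(suspect,v1) N1.N1=(alive,v0) N1.N2=(alive,v0) N1.N3=(suspect,v1)
Op 8: gossip N0<->N2 -> N0.N0=(suspect,v1) N0.N1=(alive,v0) N0.N2=(alive,v0) N0.N3=(suspect,v1) | N2.N0=(suspect,v1) N2.N1=(alive,v0) N2.N2=(alive,v0) N2.N3=(suspect,v1)
Op 9: gossip N2<->N0 -> N2.N0=(suspect,v1) N2.N1=(alive,v0) N2.N2=(alive,v0) N2.N3=(suspect,v1) | N0.N0=(suspect,v1) N0.N1=(alive,v0) N0.N2=(alive,v0) N0.N3=(suspect,v1)
Op 10: N1 marks N3=suspect -> (suspect,v2)
Op 11: gossip N1<->N2 -> N1.N0=(suspect,v1) N1.N1=(alive,v0) N1.N2=(alive,v0) N1.N3=(suspect,v2) | N2.N0=(suspect,v1) N2.N1=(alive,v0) N2.N2=(alive,v0) N2.N3=(suspect,v2)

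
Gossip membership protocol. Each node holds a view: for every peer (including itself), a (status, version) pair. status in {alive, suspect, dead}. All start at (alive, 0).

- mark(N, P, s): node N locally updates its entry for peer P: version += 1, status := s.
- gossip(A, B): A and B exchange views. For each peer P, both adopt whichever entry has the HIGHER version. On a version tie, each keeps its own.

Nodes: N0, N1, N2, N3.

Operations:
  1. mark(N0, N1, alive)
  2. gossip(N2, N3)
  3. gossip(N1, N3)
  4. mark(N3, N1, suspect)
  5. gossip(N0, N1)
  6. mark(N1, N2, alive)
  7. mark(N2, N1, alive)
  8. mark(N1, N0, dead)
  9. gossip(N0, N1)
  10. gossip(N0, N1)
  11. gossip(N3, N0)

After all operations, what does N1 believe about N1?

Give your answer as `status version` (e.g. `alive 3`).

Op 1: N0 marks N1=alive -> (alive,v1)
Op 2: gossip N2<->N3 -> N2.N0=(alive,v0) N2.N1=(alive,v0) N2.N2=(alive,v0) N2.N3=(alive,v0) | N3.N0=(alive,v0) N3.N1=(alive,v0) N3.N2=(alive,v0) N3.N3=(alive,v0)
Op 3: gossip N1<->N3 -> N1.N0=(alive,v0) N1.N1=(alive,v0) N1.N2=(alive,v0) N1.N3=(alive,v0) | N3.N0=(alive,v0) N3.N1=(alive,v0) N3.N2=(alive,v0) N3.N3=(alive,v0)
Op 4: N3 marks N1=suspect -> (suspect,v1)
Op 5: gossip N0<->N1 -> N0.N0=(alive,v0) N0.N1=(alive,v1) N0.N2=(alive,v0) N0.N3=(alive,v0) | N1.N0=(alive,v0) N1.N1=(alive,v1) N1.N2=(alive,v0) N1.N3=(alive,v0)
Op 6: N1 marks N2=alive -> (alive,v1)
Op 7: N2 marks N1=alive -> (alive,v1)
Op 8: N1 marks N0=dead -> (dead,v1)
Op 9: gossip N0<->N1 -> N0.N0=(dead,v1) N0.N1=(alive,v1) N0.N2=(alive,v1) N0.N3=(alive,v0) | N1.N0=(dead,v1) N1.N1=(alive,v1) N1.N2=(alive,v1) N1.N3=(alive,v0)
Op 10: gossip N0<->N1 -> N0.N0=(dead,v1) N0.N1=(alive,v1) N0.N2=(alive,v1) N0.N3=(alive,v0) | N1.N0=(dead,v1) N1.N1=(alive,v1) N1.N2=(alive,v1) N1.N3=(alive,v0)
Op 11: gossip N3<->N0 -> N3.N0=(dead,v1) N3.N1=(suspect,v1) N3.N2=(alive,v1) N3.N3=(alive,v0) | N0.N0=(dead,v1) N0.N1=(alive,v1) N0.N2=(alive,v1) N0.N3=(alive,v0)

Answer: alive 1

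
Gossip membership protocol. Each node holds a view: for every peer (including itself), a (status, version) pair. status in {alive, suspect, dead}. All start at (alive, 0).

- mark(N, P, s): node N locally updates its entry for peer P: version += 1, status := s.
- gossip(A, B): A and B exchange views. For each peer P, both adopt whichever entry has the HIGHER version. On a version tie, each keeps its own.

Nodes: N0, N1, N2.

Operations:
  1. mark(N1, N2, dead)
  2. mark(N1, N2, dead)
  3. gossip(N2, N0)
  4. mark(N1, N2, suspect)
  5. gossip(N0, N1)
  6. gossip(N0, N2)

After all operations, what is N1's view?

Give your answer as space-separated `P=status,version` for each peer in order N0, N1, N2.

Answer: N0=alive,0 N1=alive,0 N2=suspect,3

Derivation:
Op 1: N1 marks N2=dead -> (dead,v1)
Op 2: N1 marks N2=dead -> (dead,v2)
Op 3: gossip N2<->N0 -> N2.N0=(alive,v0) N2.N1=(alive,v0) N2.N2=(alive,v0) | N0.N0=(alive,v0) N0.N1=(alive,v0) N0.N2=(alive,v0)
Op 4: N1 marks N2=suspect -> (suspect,v3)
Op 5: gossip N0<->N1 -> N0.N0=(alive,v0) N0.N1=(alive,v0) N0.N2=(suspect,v3) | N1.N0=(alive,v0) N1.N1=(alive,v0) N1.N2=(suspect,v3)
Op 6: gossip N0<->N2 -> N0.N0=(alive,v0) N0.N1=(alive,v0) N0.N2=(suspect,v3) | N2.N0=(alive,v0) N2.N1=(alive,v0) N2.N2=(suspect,v3)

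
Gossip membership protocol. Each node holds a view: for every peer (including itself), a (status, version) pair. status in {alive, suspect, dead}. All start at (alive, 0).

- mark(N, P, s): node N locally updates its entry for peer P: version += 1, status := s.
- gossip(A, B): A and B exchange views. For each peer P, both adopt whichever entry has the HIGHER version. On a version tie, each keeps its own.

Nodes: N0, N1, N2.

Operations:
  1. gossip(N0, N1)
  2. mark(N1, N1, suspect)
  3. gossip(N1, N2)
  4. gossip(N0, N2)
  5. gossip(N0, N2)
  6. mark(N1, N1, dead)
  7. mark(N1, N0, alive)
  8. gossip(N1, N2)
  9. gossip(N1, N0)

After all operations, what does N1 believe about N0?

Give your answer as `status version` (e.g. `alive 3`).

Op 1: gossip N0<->N1 -> N0.N0=(alive,v0) N0.N1=(alive,v0) N0.N2=(alive,v0) | N1.N0=(alive,v0) N1.N1=(alive,v0) N1.N2=(alive,v0)
Op 2: N1 marks N1=suspect -> (suspect,v1)
Op 3: gossip N1<->N2 -> N1.N0=(alive,v0) N1.N1=(suspect,v1) N1.N2=(alive,v0) | N2.N0=(alive,v0) N2.N1=(suspect,v1) N2.N2=(alive,v0)
Op 4: gossip N0<->N2 -> N0.N0=(alive,v0) N0.N1=(suspect,v1) N0.N2=(alive,v0) | N2.N0=(alive,v0) N2.N1=(suspect,v1) N2.N2=(alive,v0)
Op 5: gossip N0<->N2 -> N0.N0=(alive,v0) N0.N1=(suspect,v1) N0.N2=(alive,v0) | N2.N0=(alive,v0) N2.N1=(suspect,v1) N2.N2=(alive,v0)
Op 6: N1 marks N1=dead -> (dead,v2)
Op 7: N1 marks N0=alive -> (alive,v1)
Op 8: gossip N1<->N2 -> N1.N0=(alive,v1) N1.N1=(dead,v2) N1.N2=(alive,v0) | N2.N0=(alive,v1) N2.N1=(dead,v2) N2.N2=(alive,v0)
Op 9: gossip N1<->N0 -> N1.N0=(alive,v1) N1.N1=(dead,v2) N1.N2=(alive,v0) | N0.N0=(alive,v1) N0.N1=(dead,v2) N0.N2=(alive,v0)

Answer: alive 1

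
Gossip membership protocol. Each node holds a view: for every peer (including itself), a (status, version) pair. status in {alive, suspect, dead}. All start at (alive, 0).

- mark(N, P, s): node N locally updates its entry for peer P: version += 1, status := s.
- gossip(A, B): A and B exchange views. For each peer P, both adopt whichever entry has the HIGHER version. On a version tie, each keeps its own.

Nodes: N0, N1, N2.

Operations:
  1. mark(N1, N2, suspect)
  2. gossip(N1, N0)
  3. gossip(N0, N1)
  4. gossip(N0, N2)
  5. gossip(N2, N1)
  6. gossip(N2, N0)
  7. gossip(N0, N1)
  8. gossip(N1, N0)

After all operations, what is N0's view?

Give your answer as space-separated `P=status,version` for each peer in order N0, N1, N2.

Op 1: N1 marks N2=suspect -> (suspect,v1)
Op 2: gossip N1<->N0 -> N1.N0=(alive,v0) N1.N1=(alive,v0) N1.N2=(suspect,v1) | N0.N0=(alive,v0) N0.N1=(alive,v0) N0.N2=(suspect,v1)
Op 3: gossip N0<->N1 -> N0.N0=(alive,v0) N0.N1=(alive,v0) N0.N2=(suspect,v1) | N1.N0=(alive,v0) N1.N1=(alive,v0) N1.N2=(suspect,v1)
Op 4: gossip N0<->N2 -> N0.N0=(alive,v0) N0.N1=(alive,v0) N0.N2=(suspect,v1) | N2.N0=(alive,v0) N2.N1=(alive,v0) N2.N2=(suspect,v1)
Op 5: gossip N2<->N1 -> N2.N0=(alive,v0) N2.N1=(alive,v0) N2.N2=(suspect,v1) | N1.N0=(alive,v0) N1.N1=(alive,v0) N1.N2=(suspect,v1)
Op 6: gossip N2<->N0 -> N2.N0=(alive,v0) N2.N1=(alive,v0) N2.N2=(suspect,v1) | N0.N0=(alive,v0) N0.N1=(alive,v0) N0.N2=(suspect,v1)
Op 7: gossip N0<->N1 -> N0.N0=(alive,v0) N0.N1=(alive,v0) N0.N2=(suspect,v1) | N1.N0=(alive,v0) N1.N1=(alive,v0) N1.N2=(suspect,v1)
Op 8: gossip N1<->N0 -> N1.N0=(alive,v0) N1.N1=(alive,v0) N1.N2=(suspect,v1) | N0.N0=(alive,v0) N0.N1=(alive,v0) N0.N2=(suspect,v1)

Answer: N0=alive,0 N1=alive,0 N2=suspect,1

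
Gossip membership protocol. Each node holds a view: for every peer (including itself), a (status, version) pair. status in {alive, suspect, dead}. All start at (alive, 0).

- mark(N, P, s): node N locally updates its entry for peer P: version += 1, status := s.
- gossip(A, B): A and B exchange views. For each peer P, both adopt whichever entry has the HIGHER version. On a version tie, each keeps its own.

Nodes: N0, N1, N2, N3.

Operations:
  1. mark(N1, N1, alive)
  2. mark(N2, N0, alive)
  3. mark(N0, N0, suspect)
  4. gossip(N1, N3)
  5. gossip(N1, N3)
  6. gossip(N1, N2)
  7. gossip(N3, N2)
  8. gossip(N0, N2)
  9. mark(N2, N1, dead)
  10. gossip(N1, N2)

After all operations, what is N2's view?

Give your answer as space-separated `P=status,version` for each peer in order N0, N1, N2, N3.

Answer: N0=alive,1 N1=dead,2 N2=alive,0 N3=alive,0

Derivation:
Op 1: N1 marks N1=alive -> (alive,v1)
Op 2: N2 marks N0=alive -> (alive,v1)
Op 3: N0 marks N0=suspect -> (suspect,v1)
Op 4: gossip N1<->N3 -> N1.N0=(alive,v0) N1.N1=(alive,v1) N1.N2=(alive,v0) N1.N3=(alive,v0) | N3.N0=(alive,v0) N3.N1=(alive,v1) N3.N2=(alive,v0) N3.N3=(alive,v0)
Op 5: gossip N1<->N3 -> N1.N0=(alive,v0) N1.N1=(alive,v1) N1.N2=(alive,v0) N1.N3=(alive,v0) | N3.N0=(alive,v0) N3.N1=(alive,v1) N3.N2=(alive,v0) N3.N3=(alive,v0)
Op 6: gossip N1<->N2 -> N1.N0=(alive,v1) N1.N1=(alive,v1) N1.N2=(alive,v0) N1.N3=(alive,v0) | N2.N0=(alive,v1) N2.N1=(alive,v1) N2.N2=(alive,v0) N2.N3=(alive,v0)
Op 7: gossip N3<->N2 -> N3.N0=(alive,v1) N3.N1=(alive,v1) N3.N2=(alive,v0) N3.N3=(alive,v0) | N2.N0=(alive,v1) N2.N1=(alive,v1) N2.N2=(alive,v0) N2.N3=(alive,v0)
Op 8: gossip N0<->N2 -> N0.N0=(suspect,v1) N0.N1=(alive,v1) N0.N2=(alive,v0) N0.N3=(alive,v0) | N2.N0=(alive,v1) N2.N1=(alive,v1) N2.N2=(alive,v0) N2.N3=(alive,v0)
Op 9: N2 marks N1=dead -> (dead,v2)
Op 10: gossip N1<->N2 -> N1.N0=(alive,v1) N1.N1=(dead,v2) N1.N2=(alive,v0) N1.N3=(alive,v0) | N2.N0=(alive,v1) N2.N1=(dead,v2) N2.N2=(alive,v0) N2.N3=(alive,v0)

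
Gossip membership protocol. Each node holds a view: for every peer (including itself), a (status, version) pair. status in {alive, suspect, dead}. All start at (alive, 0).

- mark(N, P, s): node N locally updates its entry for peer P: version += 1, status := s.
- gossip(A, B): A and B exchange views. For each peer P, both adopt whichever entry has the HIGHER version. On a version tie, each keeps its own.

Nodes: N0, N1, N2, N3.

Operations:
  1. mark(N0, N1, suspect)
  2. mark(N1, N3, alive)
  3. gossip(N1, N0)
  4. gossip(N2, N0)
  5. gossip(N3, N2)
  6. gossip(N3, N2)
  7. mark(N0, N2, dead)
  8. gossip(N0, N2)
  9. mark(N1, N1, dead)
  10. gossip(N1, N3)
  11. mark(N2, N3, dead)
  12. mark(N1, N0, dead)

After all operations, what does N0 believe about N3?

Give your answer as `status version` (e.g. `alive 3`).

Op 1: N0 marks N1=suspect -> (suspect,v1)
Op 2: N1 marks N3=alive -> (alive,v1)
Op 3: gossip N1<->N0 -> N1.N0=(alive,v0) N1.N1=(suspect,v1) N1.N2=(alive,v0) N1.N3=(alive,v1) | N0.N0=(alive,v0) N0.N1=(suspect,v1) N0.N2=(alive,v0) N0.N3=(alive,v1)
Op 4: gossip N2<->N0 -> N2.N0=(alive,v0) N2.N1=(suspect,v1) N2.N2=(alive,v0) N2.N3=(alive,v1) | N0.N0=(alive,v0) N0.N1=(suspect,v1) N0.N2=(alive,v0) N0.N3=(alive,v1)
Op 5: gossip N3<->N2 -> N3.N0=(alive,v0) N3.N1=(suspect,v1) N3.N2=(alive,v0) N3.N3=(alive,v1) | N2.N0=(alive,v0) N2.N1=(suspect,v1) N2.N2=(alive,v0) N2.N3=(alive,v1)
Op 6: gossip N3<->N2 -> N3.N0=(alive,v0) N3.N1=(suspect,v1) N3.N2=(alive,v0) N3.N3=(alive,v1) | N2.N0=(alive,v0) N2.N1=(suspect,v1) N2.N2=(alive,v0) N2.N3=(alive,v1)
Op 7: N0 marks N2=dead -> (dead,v1)
Op 8: gossip N0<->N2 -> N0.N0=(alive,v0) N0.N1=(suspect,v1) N0.N2=(dead,v1) N0.N3=(alive,v1) | N2.N0=(alive,v0) N2.N1=(suspect,v1) N2.N2=(dead,v1) N2.N3=(alive,v1)
Op 9: N1 marks N1=dead -> (dead,v2)
Op 10: gossip N1<->N3 -> N1.N0=(alive,v0) N1.N1=(dead,v2) N1.N2=(alive,v0) N1.N3=(alive,v1) | N3.N0=(alive,v0) N3.N1=(dead,v2) N3.N2=(alive,v0) N3.N3=(alive,v1)
Op 11: N2 marks N3=dead -> (dead,v2)
Op 12: N1 marks N0=dead -> (dead,v1)

Answer: alive 1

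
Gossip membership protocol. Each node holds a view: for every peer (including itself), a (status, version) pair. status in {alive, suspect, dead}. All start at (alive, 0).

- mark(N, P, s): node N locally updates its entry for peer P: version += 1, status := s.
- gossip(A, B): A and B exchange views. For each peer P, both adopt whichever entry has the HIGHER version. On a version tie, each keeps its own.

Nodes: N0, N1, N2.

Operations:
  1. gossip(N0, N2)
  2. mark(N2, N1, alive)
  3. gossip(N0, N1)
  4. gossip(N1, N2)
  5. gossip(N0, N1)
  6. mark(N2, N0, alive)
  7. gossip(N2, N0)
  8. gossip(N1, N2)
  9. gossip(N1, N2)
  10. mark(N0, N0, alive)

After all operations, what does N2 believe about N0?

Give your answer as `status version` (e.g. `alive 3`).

Answer: alive 1

Derivation:
Op 1: gossip N0<->N2 -> N0.N0=(alive,v0) N0.N1=(alive,v0) N0.N2=(alive,v0) | N2.N0=(alive,v0) N2.N1=(alive,v0) N2.N2=(alive,v0)
Op 2: N2 marks N1=alive -> (alive,v1)
Op 3: gossip N0<->N1 -> N0.N0=(alive,v0) N0.N1=(alive,v0) N0.N2=(alive,v0) | N1.N0=(alive,v0) N1.N1=(alive,v0) N1.N2=(alive,v0)
Op 4: gossip N1<->N2 -> N1.N0=(alive,v0) N1.N1=(alive,v1) N1.N2=(alive,v0) | N2.N0=(alive,v0) N2.N1=(alive,v1) N2.N2=(alive,v0)
Op 5: gossip N0<->N1 -> N0.N0=(alive,v0) N0.N1=(alive,v1) N0.N2=(alive,v0) | N1.N0=(alive,v0) N1.N1=(alive,v1) N1.N2=(alive,v0)
Op 6: N2 marks N0=alive -> (alive,v1)
Op 7: gossip N2<->N0 -> N2.N0=(alive,v1) N2.N1=(alive,v1) N2.N2=(alive,v0) | N0.N0=(alive,v1) N0.N1=(alive,v1) N0.N2=(alive,v0)
Op 8: gossip N1<->N2 -> N1.N0=(alive,v1) N1.N1=(alive,v1) N1.N2=(alive,v0) | N2.N0=(alive,v1) N2.N1=(alive,v1) N2.N2=(alive,v0)
Op 9: gossip N1<->N2 -> N1.N0=(alive,v1) N1.N1=(alive,v1) N1.N2=(alive,v0) | N2.N0=(alive,v1) N2.N1=(alive,v1) N2.N2=(alive,v0)
Op 10: N0 marks N0=alive -> (alive,v2)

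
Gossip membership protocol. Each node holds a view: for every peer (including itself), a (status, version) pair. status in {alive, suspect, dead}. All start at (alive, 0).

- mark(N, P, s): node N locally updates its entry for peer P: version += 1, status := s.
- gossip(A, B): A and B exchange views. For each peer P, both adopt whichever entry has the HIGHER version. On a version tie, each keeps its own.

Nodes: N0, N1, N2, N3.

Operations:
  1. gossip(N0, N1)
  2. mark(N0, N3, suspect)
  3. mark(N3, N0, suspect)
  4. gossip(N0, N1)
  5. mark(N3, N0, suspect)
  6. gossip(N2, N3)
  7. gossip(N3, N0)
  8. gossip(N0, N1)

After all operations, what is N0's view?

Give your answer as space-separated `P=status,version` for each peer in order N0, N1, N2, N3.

Op 1: gossip N0<->N1 -> N0.N0=(alive,v0) N0.N1=(alive,v0) N0.N2=(alive,v0) N0.N3=(alive,v0) | N1.N0=(alive,v0) N1.N1=(alive,v0) N1.N2=(alive,v0) N1.N3=(alive,v0)
Op 2: N0 marks N3=suspect -> (suspect,v1)
Op 3: N3 marks N0=suspect -> (suspect,v1)
Op 4: gossip N0<->N1 -> N0.N0=(alive,v0) N0.N1=(alive,v0) N0.N2=(alive,v0) N0.N3=(suspect,v1) | N1.N0=(alive,v0) N1.N1=(alive,v0) N1.N2=(alive,v0) N1.N3=(suspect,v1)
Op 5: N3 marks N0=suspect -> (suspect,v2)
Op 6: gossip N2<->N3 -> N2.N0=(suspect,v2) N2.N1=(alive,v0) N2.N2=(alive,v0) N2.N3=(alive,v0) | N3.N0=(suspect,v2) N3.N1=(alive,v0) N3.N2=(alive,v0) N3.N3=(alive,v0)
Op 7: gossip N3<->N0 -> N3.N0=(suspect,v2) N3.N1=(alive,v0) N3.N2=(alive,v0) N3.N3=(suspect,v1) | N0.N0=(suspect,v2) N0.N1=(alive,v0) N0.N2=(alive,v0) N0.N3=(suspect,v1)
Op 8: gossip N0<->N1 -> N0.N0=(suspect,v2) N0.N1=(alive,v0) N0.N2=(alive,v0) N0.N3=(suspect,v1) | N1.N0=(suspect,v2) N1.N1=(alive,v0) N1.N2=(alive,v0) N1.N3=(suspect,v1)

Answer: N0=suspect,2 N1=alive,0 N2=alive,0 N3=suspect,1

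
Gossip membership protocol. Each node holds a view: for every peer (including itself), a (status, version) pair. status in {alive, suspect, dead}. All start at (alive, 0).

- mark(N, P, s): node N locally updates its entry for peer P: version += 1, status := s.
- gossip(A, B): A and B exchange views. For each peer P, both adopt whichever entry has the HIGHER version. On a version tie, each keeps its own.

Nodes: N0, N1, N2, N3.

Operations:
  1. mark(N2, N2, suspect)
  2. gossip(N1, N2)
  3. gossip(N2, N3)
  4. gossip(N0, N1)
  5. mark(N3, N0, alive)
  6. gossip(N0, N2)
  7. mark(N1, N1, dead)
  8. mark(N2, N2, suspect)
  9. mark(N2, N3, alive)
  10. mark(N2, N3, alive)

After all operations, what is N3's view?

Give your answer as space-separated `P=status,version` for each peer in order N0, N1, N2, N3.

Answer: N0=alive,1 N1=alive,0 N2=suspect,1 N3=alive,0

Derivation:
Op 1: N2 marks N2=suspect -> (suspect,v1)
Op 2: gossip N1<->N2 -> N1.N0=(alive,v0) N1.N1=(alive,v0) N1.N2=(suspect,v1) N1.N3=(alive,v0) | N2.N0=(alive,v0) N2.N1=(alive,v0) N2.N2=(suspect,v1) N2.N3=(alive,v0)
Op 3: gossip N2<->N3 -> N2.N0=(alive,v0) N2.N1=(alive,v0) N2.N2=(suspect,v1) N2.N3=(alive,v0) | N3.N0=(alive,v0) N3.N1=(alive,v0) N3.N2=(suspect,v1) N3.N3=(alive,v0)
Op 4: gossip N0<->N1 -> N0.N0=(alive,v0) N0.N1=(alive,v0) N0.N2=(suspect,v1) N0.N3=(alive,v0) | N1.N0=(alive,v0) N1.N1=(alive,v0) N1.N2=(suspect,v1) N1.N3=(alive,v0)
Op 5: N3 marks N0=alive -> (alive,v1)
Op 6: gossip N0<->N2 -> N0.N0=(alive,v0) N0.N1=(alive,v0) N0.N2=(suspect,v1) N0.N3=(alive,v0) | N2.N0=(alive,v0) N2.N1=(alive,v0) N2.N2=(suspect,v1) N2.N3=(alive,v0)
Op 7: N1 marks N1=dead -> (dead,v1)
Op 8: N2 marks N2=suspect -> (suspect,v2)
Op 9: N2 marks N3=alive -> (alive,v1)
Op 10: N2 marks N3=alive -> (alive,v2)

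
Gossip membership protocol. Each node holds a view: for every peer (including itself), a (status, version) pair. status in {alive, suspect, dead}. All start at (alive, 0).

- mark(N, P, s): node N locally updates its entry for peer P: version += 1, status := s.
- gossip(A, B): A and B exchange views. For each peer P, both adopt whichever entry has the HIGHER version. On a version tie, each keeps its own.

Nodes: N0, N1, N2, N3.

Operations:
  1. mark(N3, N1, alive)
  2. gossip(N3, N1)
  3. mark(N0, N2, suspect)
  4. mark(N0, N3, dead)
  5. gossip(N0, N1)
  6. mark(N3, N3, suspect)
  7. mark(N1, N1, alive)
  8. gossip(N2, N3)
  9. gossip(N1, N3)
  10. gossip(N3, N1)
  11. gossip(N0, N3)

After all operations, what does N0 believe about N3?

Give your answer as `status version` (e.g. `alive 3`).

Op 1: N3 marks N1=alive -> (alive,v1)
Op 2: gossip N3<->N1 -> N3.N0=(alive,v0) N3.N1=(alive,v1) N3.N2=(alive,v0) N3.N3=(alive,v0) | N1.N0=(alive,v0) N1.N1=(alive,v1) N1.N2=(alive,v0) N1.N3=(alive,v0)
Op 3: N0 marks N2=suspect -> (suspect,v1)
Op 4: N0 marks N3=dead -> (dead,v1)
Op 5: gossip N0<->N1 -> N0.N0=(alive,v0) N0.N1=(alive,v1) N0.N2=(suspect,v1) N0.N3=(dead,v1) | N1.N0=(alive,v0) N1.N1=(alive,v1) N1.N2=(suspect,v1) N1.N3=(dead,v1)
Op 6: N3 marks N3=suspect -> (suspect,v1)
Op 7: N1 marks N1=alive -> (alive,v2)
Op 8: gossip N2<->N3 -> N2.N0=(alive,v0) N2.N1=(alive,v1) N2.N2=(alive,v0) N2.N3=(suspect,v1) | N3.N0=(alive,v0) N3.N1=(alive,v1) N3.N2=(alive,v0) N3.N3=(suspect,v1)
Op 9: gossip N1<->N3 -> N1.N0=(alive,v0) N1.N1=(alive,v2) N1.N2=(suspect,v1) N1.N3=(dead,v1) | N3.N0=(alive,v0) N3.N1=(alive,v2) N3.N2=(suspect,v1) N3.N3=(suspect,v1)
Op 10: gossip N3<->N1 -> N3.N0=(alive,v0) N3.N1=(alive,v2) N3.N2=(suspect,v1) N3.N3=(suspect,v1) | N1.N0=(alive,v0) N1.N1=(alive,v2) N1.N2=(suspect,v1) N1.N3=(dead,v1)
Op 11: gossip N0<->N3 -> N0.N0=(alive,v0) N0.N1=(alive,v2) N0.N2=(suspect,v1) N0.N3=(dead,v1) | N3.N0=(alive,v0) N3.N1=(alive,v2) N3.N2=(suspect,v1) N3.N3=(suspect,v1)

Answer: dead 1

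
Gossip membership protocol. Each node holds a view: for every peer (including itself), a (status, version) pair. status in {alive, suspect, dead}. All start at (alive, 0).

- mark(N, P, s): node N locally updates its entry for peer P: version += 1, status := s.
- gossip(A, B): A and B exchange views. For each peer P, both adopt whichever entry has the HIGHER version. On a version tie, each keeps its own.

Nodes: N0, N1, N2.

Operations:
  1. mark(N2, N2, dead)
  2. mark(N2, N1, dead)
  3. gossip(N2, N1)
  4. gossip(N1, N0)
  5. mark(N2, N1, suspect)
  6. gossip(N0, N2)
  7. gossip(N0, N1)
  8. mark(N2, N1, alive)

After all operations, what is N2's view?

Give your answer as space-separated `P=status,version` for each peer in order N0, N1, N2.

Op 1: N2 marks N2=dead -> (dead,v1)
Op 2: N2 marks N1=dead -> (dead,v1)
Op 3: gossip N2<->N1 -> N2.N0=(alive,v0) N2.N1=(dead,v1) N2.N2=(dead,v1) | N1.N0=(alive,v0) N1.N1=(dead,v1) N1.N2=(dead,v1)
Op 4: gossip N1<->N0 -> N1.N0=(alive,v0) N1.N1=(dead,v1) N1.N2=(dead,v1) | N0.N0=(alive,v0) N0.N1=(dead,v1) N0.N2=(dead,v1)
Op 5: N2 marks N1=suspect -> (suspect,v2)
Op 6: gossip N0<->N2 -> N0.N0=(alive,v0) N0.N1=(suspect,v2) N0.N2=(dead,v1) | N2.N0=(alive,v0) N2.N1=(suspect,v2) N2.N2=(dead,v1)
Op 7: gossip N0<->N1 -> N0.N0=(alive,v0) N0.N1=(suspect,v2) N0.N2=(dead,v1) | N1.N0=(alive,v0) N1.N1=(suspect,v2) N1.N2=(dead,v1)
Op 8: N2 marks N1=alive -> (alive,v3)

Answer: N0=alive,0 N1=alive,3 N2=dead,1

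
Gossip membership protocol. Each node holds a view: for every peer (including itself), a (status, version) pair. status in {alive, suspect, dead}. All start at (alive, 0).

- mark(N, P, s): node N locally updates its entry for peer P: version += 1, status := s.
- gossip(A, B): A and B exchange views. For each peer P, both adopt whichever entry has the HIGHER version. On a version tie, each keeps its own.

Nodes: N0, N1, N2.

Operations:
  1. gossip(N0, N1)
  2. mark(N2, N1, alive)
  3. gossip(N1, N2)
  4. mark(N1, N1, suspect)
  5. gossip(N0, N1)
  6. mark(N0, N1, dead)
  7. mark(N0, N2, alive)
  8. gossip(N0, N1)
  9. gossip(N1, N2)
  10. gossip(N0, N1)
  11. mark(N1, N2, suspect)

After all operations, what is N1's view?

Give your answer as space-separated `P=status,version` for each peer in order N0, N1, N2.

Op 1: gossip N0<->N1 -> N0.N0=(alive,v0) N0.N1=(alive,v0) N0.N2=(alive,v0) | N1.N0=(alive,v0) N1.N1=(alive,v0) N1.N2=(alive,v0)
Op 2: N2 marks N1=alive -> (alive,v1)
Op 3: gossip N1<->N2 -> N1.N0=(alive,v0) N1.N1=(alive,v1) N1.N2=(alive,v0) | N2.N0=(alive,v0) N2.N1=(alive,v1) N2.N2=(alive,v0)
Op 4: N1 marks N1=suspect -> (suspect,v2)
Op 5: gossip N0<->N1 -> N0.N0=(alive,v0) N0.N1=(suspect,v2) N0.N2=(alive,v0) | N1.N0=(alive,v0) N1.N1=(suspect,v2) N1.N2=(alive,v0)
Op 6: N0 marks N1=dead -> (dead,v3)
Op 7: N0 marks N2=alive -> (alive,v1)
Op 8: gossip N0<->N1 -> N0.N0=(alive,v0) N0.N1=(dead,v3) N0.N2=(alive,v1) | N1.N0=(alive,v0) N1.N1=(dead,v3) N1.N2=(alive,v1)
Op 9: gossip N1<->N2 -> N1.N0=(alive,v0) N1.N1=(dead,v3) N1.N2=(alive,v1) | N2.N0=(alive,v0) N2.N1=(dead,v3) N2.N2=(alive,v1)
Op 10: gossip N0<->N1 -> N0.N0=(alive,v0) N0.N1=(dead,v3) N0.N2=(alive,v1) | N1.N0=(alive,v0) N1.N1=(dead,v3) N1.N2=(alive,v1)
Op 11: N1 marks N2=suspect -> (suspect,v2)

Answer: N0=alive,0 N1=dead,3 N2=suspect,2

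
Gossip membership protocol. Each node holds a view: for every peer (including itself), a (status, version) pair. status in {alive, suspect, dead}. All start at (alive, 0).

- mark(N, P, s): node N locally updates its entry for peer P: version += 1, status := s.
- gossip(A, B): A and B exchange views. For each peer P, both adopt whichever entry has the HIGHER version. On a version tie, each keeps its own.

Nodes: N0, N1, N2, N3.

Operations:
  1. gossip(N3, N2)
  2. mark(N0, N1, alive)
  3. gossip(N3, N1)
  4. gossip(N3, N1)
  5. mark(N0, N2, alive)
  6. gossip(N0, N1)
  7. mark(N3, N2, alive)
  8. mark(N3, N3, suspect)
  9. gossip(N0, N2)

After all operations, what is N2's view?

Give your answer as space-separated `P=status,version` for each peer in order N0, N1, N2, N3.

Answer: N0=alive,0 N1=alive,1 N2=alive,1 N3=alive,0

Derivation:
Op 1: gossip N3<->N2 -> N3.N0=(alive,v0) N3.N1=(alive,v0) N3.N2=(alive,v0) N3.N3=(alive,v0) | N2.N0=(alive,v0) N2.N1=(alive,v0) N2.N2=(alive,v0) N2.N3=(alive,v0)
Op 2: N0 marks N1=alive -> (alive,v1)
Op 3: gossip N3<->N1 -> N3.N0=(alive,v0) N3.N1=(alive,v0) N3.N2=(alive,v0) N3.N3=(alive,v0) | N1.N0=(alive,v0) N1.N1=(alive,v0) N1.N2=(alive,v0) N1.N3=(alive,v0)
Op 4: gossip N3<->N1 -> N3.N0=(alive,v0) N3.N1=(alive,v0) N3.N2=(alive,v0) N3.N3=(alive,v0) | N1.N0=(alive,v0) N1.N1=(alive,v0) N1.N2=(alive,v0) N1.N3=(alive,v0)
Op 5: N0 marks N2=alive -> (alive,v1)
Op 6: gossip N0<->N1 -> N0.N0=(alive,v0) N0.N1=(alive,v1) N0.N2=(alive,v1) N0.N3=(alive,v0) | N1.N0=(alive,v0) N1.N1=(alive,v1) N1.N2=(alive,v1) N1.N3=(alive,v0)
Op 7: N3 marks N2=alive -> (alive,v1)
Op 8: N3 marks N3=suspect -> (suspect,v1)
Op 9: gossip N0<->N2 -> N0.N0=(alive,v0) N0.N1=(alive,v1) N0.N2=(alive,v1) N0.N3=(alive,v0) | N2.N0=(alive,v0) N2.N1=(alive,v1) N2.N2=(alive,v1) N2.N3=(alive,v0)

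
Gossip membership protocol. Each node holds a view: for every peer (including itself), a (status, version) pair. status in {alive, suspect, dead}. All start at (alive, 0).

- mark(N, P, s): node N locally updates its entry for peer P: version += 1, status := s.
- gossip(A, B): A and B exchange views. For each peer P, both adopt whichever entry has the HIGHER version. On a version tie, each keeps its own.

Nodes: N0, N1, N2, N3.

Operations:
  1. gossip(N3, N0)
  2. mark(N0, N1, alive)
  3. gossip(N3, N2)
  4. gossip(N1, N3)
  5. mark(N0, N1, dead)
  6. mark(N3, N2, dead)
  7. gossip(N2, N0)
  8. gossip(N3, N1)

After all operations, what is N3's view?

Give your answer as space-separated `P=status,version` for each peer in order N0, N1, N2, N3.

Op 1: gossip N3<->N0 -> N3.N0=(alive,v0) N3.N1=(alive,v0) N3.N2=(alive,v0) N3.N3=(alive,v0) | N0.N0=(alive,v0) N0.N1=(alive,v0) N0.N2=(alive,v0) N0.N3=(alive,v0)
Op 2: N0 marks N1=alive -> (alive,v1)
Op 3: gossip N3<->N2 -> N3.N0=(alive,v0) N3.N1=(alive,v0) N3.N2=(alive,v0) N3.N3=(alive,v0) | N2.N0=(alive,v0) N2.N1=(alive,v0) N2.N2=(alive,v0) N2.N3=(alive,v0)
Op 4: gossip N1<->N3 -> N1.N0=(alive,v0) N1.N1=(alive,v0) N1.N2=(alive,v0) N1.N3=(alive,v0) | N3.N0=(alive,v0) N3.N1=(alive,v0) N3.N2=(alive,v0) N3.N3=(alive,v0)
Op 5: N0 marks N1=dead -> (dead,v2)
Op 6: N3 marks N2=dead -> (dead,v1)
Op 7: gossip N2<->N0 -> N2.N0=(alive,v0) N2.N1=(dead,v2) N2.N2=(alive,v0) N2.N3=(alive,v0) | N0.N0=(alive,v0) N0.N1=(dead,v2) N0.N2=(alive,v0) N0.N3=(alive,v0)
Op 8: gossip N3<->N1 -> N3.N0=(alive,v0) N3.N1=(alive,v0) N3.N2=(dead,v1) N3.N3=(alive,v0) | N1.N0=(alive,v0) N1.N1=(alive,v0) N1.N2=(dead,v1) N1.N3=(alive,v0)

Answer: N0=alive,0 N1=alive,0 N2=dead,1 N3=alive,0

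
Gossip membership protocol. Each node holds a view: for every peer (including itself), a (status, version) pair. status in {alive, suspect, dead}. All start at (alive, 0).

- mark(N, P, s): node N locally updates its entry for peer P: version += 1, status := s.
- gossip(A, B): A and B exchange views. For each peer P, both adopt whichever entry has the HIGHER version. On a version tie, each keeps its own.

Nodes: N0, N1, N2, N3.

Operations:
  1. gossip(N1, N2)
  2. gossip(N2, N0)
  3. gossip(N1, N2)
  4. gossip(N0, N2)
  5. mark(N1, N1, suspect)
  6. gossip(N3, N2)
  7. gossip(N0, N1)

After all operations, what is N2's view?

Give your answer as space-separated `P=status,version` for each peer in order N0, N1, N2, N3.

Answer: N0=alive,0 N1=alive,0 N2=alive,0 N3=alive,0

Derivation:
Op 1: gossip N1<->N2 -> N1.N0=(alive,v0) N1.N1=(alive,v0) N1.N2=(alive,v0) N1.N3=(alive,v0) | N2.N0=(alive,v0) N2.N1=(alive,v0) N2.N2=(alive,v0) N2.N3=(alive,v0)
Op 2: gossip N2<->N0 -> N2.N0=(alive,v0) N2.N1=(alive,v0) N2.N2=(alive,v0) N2.N3=(alive,v0) | N0.N0=(alive,v0) N0.N1=(alive,v0) N0.N2=(alive,v0) N0.N3=(alive,v0)
Op 3: gossip N1<->N2 -> N1.N0=(alive,v0) N1.N1=(alive,v0) N1.N2=(alive,v0) N1.N3=(alive,v0) | N2.N0=(alive,v0) N2.N1=(alive,v0) N2.N2=(alive,v0) N2.N3=(alive,v0)
Op 4: gossip N0<->N2 -> N0.N0=(alive,v0) N0.N1=(alive,v0) N0.N2=(alive,v0) N0.N3=(alive,v0) | N2.N0=(alive,v0) N2.N1=(alive,v0) N2.N2=(alive,v0) N2.N3=(alive,v0)
Op 5: N1 marks N1=suspect -> (suspect,v1)
Op 6: gossip N3<->N2 -> N3.N0=(alive,v0) N3.N1=(alive,v0) N3.N2=(alive,v0) N3.N3=(alive,v0) | N2.N0=(alive,v0) N2.N1=(alive,v0) N2.N2=(alive,v0) N2.N3=(alive,v0)
Op 7: gossip N0<->N1 -> N0.N0=(alive,v0) N0.N1=(suspect,v1) N0.N2=(alive,v0) N0.N3=(alive,v0) | N1.N0=(alive,v0) N1.N1=(suspect,v1) N1.N2=(alive,v0) N1.N3=(alive,v0)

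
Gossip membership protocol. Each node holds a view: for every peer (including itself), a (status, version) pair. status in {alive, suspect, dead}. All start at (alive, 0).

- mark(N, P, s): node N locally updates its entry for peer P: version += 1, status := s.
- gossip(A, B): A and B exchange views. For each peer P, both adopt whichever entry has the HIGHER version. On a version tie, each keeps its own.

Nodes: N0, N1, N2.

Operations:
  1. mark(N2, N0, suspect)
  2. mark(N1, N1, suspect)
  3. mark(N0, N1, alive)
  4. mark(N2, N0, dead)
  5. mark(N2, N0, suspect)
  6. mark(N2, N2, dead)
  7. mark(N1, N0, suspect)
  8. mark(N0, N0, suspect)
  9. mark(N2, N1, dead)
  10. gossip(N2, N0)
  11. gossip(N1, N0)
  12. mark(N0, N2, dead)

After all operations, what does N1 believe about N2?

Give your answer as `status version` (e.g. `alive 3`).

Op 1: N2 marks N0=suspect -> (suspect,v1)
Op 2: N1 marks N1=suspect -> (suspect,v1)
Op 3: N0 marks N1=alive -> (alive,v1)
Op 4: N2 marks N0=dead -> (dead,v2)
Op 5: N2 marks N0=suspect -> (suspect,v3)
Op 6: N2 marks N2=dead -> (dead,v1)
Op 7: N1 marks N0=suspect -> (suspect,v1)
Op 8: N0 marks N0=suspect -> (suspect,v1)
Op 9: N2 marks N1=dead -> (dead,v1)
Op 10: gossip N2<->N0 -> N2.N0=(suspect,v3) N2.N1=(dead,v1) N2.N2=(dead,v1) | N0.N0=(suspect,v3) N0.N1=(alive,v1) N0.N2=(dead,v1)
Op 11: gossip N1<->N0 -> N1.N0=(suspect,v3) N1.N1=(suspect,v1) N1.N2=(dead,v1) | N0.N0=(suspect,v3) N0.N1=(alive,v1) N0.N2=(dead,v1)
Op 12: N0 marks N2=dead -> (dead,v2)

Answer: dead 1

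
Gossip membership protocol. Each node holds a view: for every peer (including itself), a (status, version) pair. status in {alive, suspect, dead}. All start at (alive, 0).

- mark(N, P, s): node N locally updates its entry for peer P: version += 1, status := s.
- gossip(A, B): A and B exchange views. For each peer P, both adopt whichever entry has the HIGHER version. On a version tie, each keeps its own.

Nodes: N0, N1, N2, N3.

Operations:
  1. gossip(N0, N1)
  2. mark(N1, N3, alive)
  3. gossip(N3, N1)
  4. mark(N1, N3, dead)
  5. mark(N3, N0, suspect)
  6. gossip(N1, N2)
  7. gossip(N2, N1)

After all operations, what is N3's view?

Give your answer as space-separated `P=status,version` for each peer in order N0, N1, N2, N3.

Op 1: gossip N0<->N1 -> N0.N0=(alive,v0) N0.N1=(alive,v0) N0.N2=(alive,v0) N0.N3=(alive,v0) | N1.N0=(alive,v0) N1.N1=(alive,v0) N1.N2=(alive,v0) N1.N3=(alive,v0)
Op 2: N1 marks N3=alive -> (alive,v1)
Op 3: gossip N3<->N1 -> N3.N0=(alive,v0) N3.N1=(alive,v0) N3.N2=(alive,v0) N3.N3=(alive,v1) | N1.N0=(alive,v0) N1.N1=(alive,v0) N1.N2=(alive,v0) N1.N3=(alive,v1)
Op 4: N1 marks N3=dead -> (dead,v2)
Op 5: N3 marks N0=suspect -> (suspect,v1)
Op 6: gossip N1<->N2 -> N1.N0=(alive,v0) N1.N1=(alive,v0) N1.N2=(alive,v0) N1.N3=(dead,v2) | N2.N0=(alive,v0) N2.N1=(alive,v0) N2.N2=(alive,v0) N2.N3=(dead,v2)
Op 7: gossip N2<->N1 -> N2.N0=(alive,v0) N2.N1=(alive,v0) N2.N2=(alive,v0) N2.N3=(dead,v2) | N1.N0=(alive,v0) N1.N1=(alive,v0) N1.N2=(alive,v0) N1.N3=(dead,v2)

Answer: N0=suspect,1 N1=alive,0 N2=alive,0 N3=alive,1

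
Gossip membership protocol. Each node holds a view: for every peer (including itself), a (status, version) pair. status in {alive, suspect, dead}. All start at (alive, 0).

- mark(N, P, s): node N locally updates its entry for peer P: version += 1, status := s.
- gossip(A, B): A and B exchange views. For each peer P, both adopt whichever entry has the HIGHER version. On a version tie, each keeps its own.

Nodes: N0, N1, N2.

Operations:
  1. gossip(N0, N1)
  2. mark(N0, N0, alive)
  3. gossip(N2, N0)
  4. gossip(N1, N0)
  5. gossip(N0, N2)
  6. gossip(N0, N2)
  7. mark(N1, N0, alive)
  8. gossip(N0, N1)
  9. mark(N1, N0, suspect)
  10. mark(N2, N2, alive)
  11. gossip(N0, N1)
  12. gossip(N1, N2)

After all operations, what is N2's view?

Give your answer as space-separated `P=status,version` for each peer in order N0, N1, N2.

Op 1: gossip N0<->N1 -> N0.N0=(alive,v0) N0.N1=(alive,v0) N0.N2=(alive,v0) | N1.N0=(alive,v0) N1.N1=(alive,v0) N1.N2=(alive,v0)
Op 2: N0 marks N0=alive -> (alive,v1)
Op 3: gossip N2<->N0 -> N2.N0=(alive,v1) N2.N1=(alive,v0) N2.N2=(alive,v0) | N0.N0=(alive,v1) N0.N1=(alive,v0) N0.N2=(alive,v0)
Op 4: gossip N1<->N0 -> N1.N0=(alive,v1) N1.N1=(alive,v0) N1.N2=(alive,v0) | N0.N0=(alive,v1) N0.N1=(alive,v0) N0.N2=(alive,v0)
Op 5: gossip N0<->N2 -> N0.N0=(alive,v1) N0.N1=(alive,v0) N0.N2=(alive,v0) | N2.N0=(alive,v1) N2.N1=(alive,v0) N2.N2=(alive,v0)
Op 6: gossip N0<->N2 -> N0.N0=(alive,v1) N0.N1=(alive,v0) N0.N2=(alive,v0) | N2.N0=(alive,v1) N2.N1=(alive,v0) N2.N2=(alive,v0)
Op 7: N1 marks N0=alive -> (alive,v2)
Op 8: gossip N0<->N1 -> N0.N0=(alive,v2) N0.N1=(alive,v0) N0.N2=(alive,v0) | N1.N0=(alive,v2) N1.N1=(alive,v0) N1.N2=(alive,v0)
Op 9: N1 marks N0=suspect -> (suspect,v3)
Op 10: N2 marks N2=alive -> (alive,v1)
Op 11: gossip N0<->N1 -> N0.N0=(suspect,v3) N0.N1=(alive,v0) N0.N2=(alive,v0) | N1.N0=(suspect,v3) N1.N1=(alive,v0) N1.N2=(alive,v0)
Op 12: gossip N1<->N2 -> N1.N0=(suspect,v3) N1.N1=(alive,v0) N1.N2=(alive,v1) | N2.N0=(suspect,v3) N2.N1=(alive,v0) N2.N2=(alive,v1)

Answer: N0=suspect,3 N1=alive,0 N2=alive,1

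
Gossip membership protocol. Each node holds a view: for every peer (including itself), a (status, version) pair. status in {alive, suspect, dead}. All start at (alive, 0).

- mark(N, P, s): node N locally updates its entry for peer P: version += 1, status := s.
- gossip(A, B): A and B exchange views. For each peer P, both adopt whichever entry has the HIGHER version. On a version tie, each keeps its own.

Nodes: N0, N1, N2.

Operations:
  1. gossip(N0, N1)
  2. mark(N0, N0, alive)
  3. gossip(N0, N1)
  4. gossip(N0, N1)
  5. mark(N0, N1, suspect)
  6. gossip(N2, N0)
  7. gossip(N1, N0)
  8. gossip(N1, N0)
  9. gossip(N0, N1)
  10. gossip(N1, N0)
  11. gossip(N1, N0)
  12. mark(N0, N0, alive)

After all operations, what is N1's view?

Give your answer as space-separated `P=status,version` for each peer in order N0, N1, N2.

Answer: N0=alive,1 N1=suspect,1 N2=alive,0

Derivation:
Op 1: gossip N0<->N1 -> N0.N0=(alive,v0) N0.N1=(alive,v0) N0.N2=(alive,v0) | N1.N0=(alive,v0) N1.N1=(alive,v0) N1.N2=(alive,v0)
Op 2: N0 marks N0=alive -> (alive,v1)
Op 3: gossip N0<->N1 -> N0.N0=(alive,v1) N0.N1=(alive,v0) N0.N2=(alive,v0) | N1.N0=(alive,v1) N1.N1=(alive,v0) N1.N2=(alive,v0)
Op 4: gossip N0<->N1 -> N0.N0=(alive,v1) N0.N1=(alive,v0) N0.N2=(alive,v0) | N1.N0=(alive,v1) N1.N1=(alive,v0) N1.N2=(alive,v0)
Op 5: N0 marks N1=suspect -> (suspect,v1)
Op 6: gossip N2<->N0 -> N2.N0=(alive,v1) N2.N1=(suspect,v1) N2.N2=(alive,v0) | N0.N0=(alive,v1) N0.N1=(suspect,v1) N0.N2=(alive,v0)
Op 7: gossip N1<->N0 -> N1.N0=(alive,v1) N1.N1=(suspect,v1) N1.N2=(alive,v0) | N0.N0=(alive,v1) N0.N1=(suspect,v1) N0.N2=(alive,v0)
Op 8: gossip N1<->N0 -> N1.N0=(alive,v1) N1.N1=(suspect,v1) N1.N2=(alive,v0) | N0.N0=(alive,v1) N0.N1=(suspect,v1) N0.N2=(alive,v0)
Op 9: gossip N0<->N1 -> N0.N0=(alive,v1) N0.N1=(suspect,v1) N0.N2=(alive,v0) | N1.N0=(alive,v1) N1.N1=(suspect,v1) N1.N2=(alive,v0)
Op 10: gossip N1<->N0 -> N1.N0=(alive,v1) N1.N1=(suspect,v1) N1.N2=(alive,v0) | N0.N0=(alive,v1) N0.N1=(suspect,v1) N0.N2=(alive,v0)
Op 11: gossip N1<->N0 -> N1.N0=(alive,v1) N1.N1=(suspect,v1) N1.N2=(alive,v0) | N0.N0=(alive,v1) N0.N1=(suspect,v1) N0.N2=(alive,v0)
Op 12: N0 marks N0=alive -> (alive,v2)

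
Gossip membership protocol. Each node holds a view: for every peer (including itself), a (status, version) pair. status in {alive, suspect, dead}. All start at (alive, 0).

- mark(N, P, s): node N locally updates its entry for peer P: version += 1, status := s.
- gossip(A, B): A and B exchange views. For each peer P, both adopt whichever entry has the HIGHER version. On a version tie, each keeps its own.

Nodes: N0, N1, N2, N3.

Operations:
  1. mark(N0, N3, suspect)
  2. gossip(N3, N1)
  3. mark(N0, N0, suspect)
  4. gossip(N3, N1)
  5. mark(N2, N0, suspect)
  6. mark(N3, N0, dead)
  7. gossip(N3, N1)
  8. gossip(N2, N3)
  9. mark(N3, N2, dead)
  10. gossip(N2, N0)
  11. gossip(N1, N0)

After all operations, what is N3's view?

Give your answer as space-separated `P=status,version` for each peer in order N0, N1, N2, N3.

Answer: N0=dead,1 N1=alive,0 N2=dead,1 N3=alive,0

Derivation:
Op 1: N0 marks N3=suspect -> (suspect,v1)
Op 2: gossip N3<->N1 -> N3.N0=(alive,v0) N3.N1=(alive,v0) N3.N2=(alive,v0) N3.N3=(alive,v0) | N1.N0=(alive,v0) N1.N1=(alive,v0) N1.N2=(alive,v0) N1.N3=(alive,v0)
Op 3: N0 marks N0=suspect -> (suspect,v1)
Op 4: gossip N3<->N1 -> N3.N0=(alive,v0) N3.N1=(alive,v0) N3.N2=(alive,v0) N3.N3=(alive,v0) | N1.N0=(alive,v0) N1.N1=(alive,v0) N1.N2=(alive,v0) N1.N3=(alive,v0)
Op 5: N2 marks N0=suspect -> (suspect,v1)
Op 6: N3 marks N0=dead -> (dead,v1)
Op 7: gossip N3<->N1 -> N3.N0=(dead,v1) N3.N1=(alive,v0) N3.N2=(alive,v0) N3.N3=(alive,v0) | N1.N0=(dead,v1) N1.N1=(alive,v0) N1.N2=(alive,v0) N1.N3=(alive,v0)
Op 8: gossip N2<->N3 -> N2.N0=(suspect,v1) N2.N1=(alive,v0) N2.N2=(alive,v0) N2.N3=(alive,v0) | N3.N0=(dead,v1) N3.N1=(alive,v0) N3.N2=(alive,v0) N3.N3=(alive,v0)
Op 9: N3 marks N2=dead -> (dead,v1)
Op 10: gossip N2<->N0 -> N2.N0=(suspect,v1) N2.N1=(alive,v0) N2.N2=(alive,v0) N2.N3=(suspect,v1) | N0.N0=(suspect,v1) N0.N1=(alive,v0) N0.N2=(alive,v0) N0.N3=(suspect,v1)
Op 11: gossip N1<->N0 -> N1.N0=(dead,v1) N1.N1=(alive,v0) N1.N2=(alive,v0) N1.N3=(suspect,v1) | N0.N0=(suspect,v1) N0.N1=(alive,v0) N0.N2=(alive,v0) N0.N3=(suspect,v1)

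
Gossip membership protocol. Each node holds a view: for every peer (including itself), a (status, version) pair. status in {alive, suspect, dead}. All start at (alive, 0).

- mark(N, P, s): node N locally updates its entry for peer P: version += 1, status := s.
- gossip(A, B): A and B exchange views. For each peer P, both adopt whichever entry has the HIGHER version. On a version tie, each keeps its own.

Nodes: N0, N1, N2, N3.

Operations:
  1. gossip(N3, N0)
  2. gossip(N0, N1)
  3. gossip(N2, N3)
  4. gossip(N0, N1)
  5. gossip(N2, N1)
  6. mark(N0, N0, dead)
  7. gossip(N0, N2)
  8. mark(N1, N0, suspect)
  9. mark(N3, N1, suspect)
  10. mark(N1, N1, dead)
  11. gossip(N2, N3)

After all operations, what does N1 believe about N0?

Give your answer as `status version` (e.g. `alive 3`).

Answer: suspect 1

Derivation:
Op 1: gossip N3<->N0 -> N3.N0=(alive,v0) N3.N1=(alive,v0) N3.N2=(alive,v0) N3.N3=(alive,v0) | N0.N0=(alive,v0) N0.N1=(alive,v0) N0.N2=(alive,v0) N0.N3=(alive,v0)
Op 2: gossip N0<->N1 -> N0.N0=(alive,v0) N0.N1=(alive,v0) N0.N2=(alive,v0) N0.N3=(alive,v0) | N1.N0=(alive,v0) N1.N1=(alive,v0) N1.N2=(alive,v0) N1.N3=(alive,v0)
Op 3: gossip N2<->N3 -> N2.N0=(alive,v0) N2.N1=(alive,v0) N2.N2=(alive,v0) N2.N3=(alive,v0) | N3.N0=(alive,v0) N3.N1=(alive,v0) N3.N2=(alive,v0) N3.N3=(alive,v0)
Op 4: gossip N0<->N1 -> N0.N0=(alive,v0) N0.N1=(alive,v0) N0.N2=(alive,v0) N0.N3=(alive,v0) | N1.N0=(alive,v0) N1.N1=(alive,v0) N1.N2=(alive,v0) N1.N3=(alive,v0)
Op 5: gossip N2<->N1 -> N2.N0=(alive,v0) N2.N1=(alive,v0) N2.N2=(alive,v0) N2.N3=(alive,v0) | N1.N0=(alive,v0) N1.N1=(alive,v0) N1.N2=(alive,v0) N1.N3=(alive,v0)
Op 6: N0 marks N0=dead -> (dead,v1)
Op 7: gossip N0<->N2 -> N0.N0=(dead,v1) N0.N1=(alive,v0) N0.N2=(alive,v0) N0.N3=(alive,v0) | N2.N0=(dead,v1) N2.N1=(alive,v0) N2.N2=(alive,v0) N2.N3=(alive,v0)
Op 8: N1 marks N0=suspect -> (suspect,v1)
Op 9: N3 marks N1=suspect -> (suspect,v1)
Op 10: N1 marks N1=dead -> (dead,v1)
Op 11: gossip N2<->N3 -> N2.N0=(dead,v1) N2.N1=(suspect,v1) N2.N2=(alive,v0) N2.N3=(alive,v0) | N3.N0=(dead,v1) N3.N1=(suspect,v1) N3.N2=(alive,v0) N3.N3=(alive,v0)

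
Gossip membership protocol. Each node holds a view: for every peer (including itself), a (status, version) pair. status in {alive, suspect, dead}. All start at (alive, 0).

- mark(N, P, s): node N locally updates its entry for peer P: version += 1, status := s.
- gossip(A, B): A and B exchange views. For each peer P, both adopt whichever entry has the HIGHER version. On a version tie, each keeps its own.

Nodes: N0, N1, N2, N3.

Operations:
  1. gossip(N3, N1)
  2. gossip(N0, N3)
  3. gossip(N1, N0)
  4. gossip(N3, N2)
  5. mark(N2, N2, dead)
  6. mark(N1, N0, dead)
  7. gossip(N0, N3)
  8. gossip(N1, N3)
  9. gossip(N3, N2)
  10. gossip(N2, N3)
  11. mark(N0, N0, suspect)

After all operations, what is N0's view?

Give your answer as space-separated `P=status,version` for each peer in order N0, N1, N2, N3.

Answer: N0=suspect,1 N1=alive,0 N2=alive,0 N3=alive,0

Derivation:
Op 1: gossip N3<->N1 -> N3.N0=(alive,v0) N3.N1=(alive,v0) N3.N2=(alive,v0) N3.N3=(alive,v0) | N1.N0=(alive,v0) N1.N1=(alive,v0) N1.N2=(alive,v0) N1.N3=(alive,v0)
Op 2: gossip N0<->N3 -> N0.N0=(alive,v0) N0.N1=(alive,v0) N0.N2=(alive,v0) N0.N3=(alive,v0) | N3.N0=(alive,v0) N3.N1=(alive,v0) N3.N2=(alive,v0) N3.N3=(alive,v0)
Op 3: gossip N1<->N0 -> N1.N0=(alive,v0) N1.N1=(alive,v0) N1.N2=(alive,v0) N1.N3=(alive,v0) | N0.N0=(alive,v0) N0.N1=(alive,v0) N0.N2=(alive,v0) N0.N3=(alive,v0)
Op 4: gossip N3<->N2 -> N3.N0=(alive,v0) N3.N1=(alive,v0) N3.N2=(alive,v0) N3.N3=(alive,v0) | N2.N0=(alive,v0) N2.N1=(alive,v0) N2.N2=(alive,v0) N2.N3=(alive,v0)
Op 5: N2 marks N2=dead -> (dead,v1)
Op 6: N1 marks N0=dead -> (dead,v1)
Op 7: gossip N0<->N3 -> N0.N0=(alive,v0) N0.N1=(alive,v0) N0.N2=(alive,v0) N0.N3=(alive,v0) | N3.N0=(alive,v0) N3.N1=(alive,v0) N3.N2=(alive,v0) N3.N3=(alive,v0)
Op 8: gossip N1<->N3 -> N1.N0=(dead,v1) N1.N1=(alive,v0) N1.N2=(alive,v0) N1.N3=(alive,v0) | N3.N0=(dead,v1) N3.N1=(alive,v0) N3.N2=(alive,v0) N3.N3=(alive,v0)
Op 9: gossip N3<->N2 -> N3.N0=(dead,v1) N3.N1=(alive,v0) N3.N2=(dead,v1) N3.N3=(alive,v0) | N2.N0=(dead,v1) N2.N1=(alive,v0) N2.N2=(dead,v1) N2.N3=(alive,v0)
Op 10: gossip N2<->N3 -> N2.N0=(dead,v1) N2.N1=(alive,v0) N2.N2=(dead,v1) N2.N3=(alive,v0) | N3.N0=(dead,v1) N3.N1=(alive,v0) N3.N2=(dead,v1) N3.N3=(alive,v0)
Op 11: N0 marks N0=suspect -> (suspect,v1)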